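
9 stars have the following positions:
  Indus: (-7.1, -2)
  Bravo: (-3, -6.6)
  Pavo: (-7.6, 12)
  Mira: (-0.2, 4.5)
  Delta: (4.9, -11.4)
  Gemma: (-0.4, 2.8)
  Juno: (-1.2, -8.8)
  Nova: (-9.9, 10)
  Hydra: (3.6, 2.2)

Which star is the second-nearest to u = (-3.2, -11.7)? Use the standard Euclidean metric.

Compare squared distances (the ordering matches that of the actual distances):
d²(u, Indus) = (-3.2−(-7.1))² + (-11.7−(-2))² = 15.21 + 94.09 = 109.3
d²(u, Bravo) = (-3.2−(-3))² + (-11.7−(-6.6))² = 0.04 + 26.01 = 26.05
d²(u, Pavo) = (-3.2−(-7.6))² + (-11.7−12)² = 19.36 + 561.69 = 581.05
d²(u, Mira) = (-3.2−(-0.2))² + (-11.7−4.5)² = 9 + 262.44 = 271.44
d²(u, Delta) = (-3.2−4.9)² + (-11.7−(-11.4))² = 65.61 + 0.09 = 65.7
d²(u, Gemma) = (-3.2−(-0.4))² + (-11.7−2.8)² = 7.84 + 210.25 = 218.09
d²(u, Juno) = (-3.2−(-1.2))² + (-11.7−(-8.8))² = 4 + 8.41 = 12.41
d²(u, Nova) = (-3.2−(-9.9))² + (-11.7−10)² = 44.89 + 470.89 = 515.78
d²(u, Hydra) = (-3.2−3.6)² + (-11.7−2.2)² = 46.24 + 193.21 = 239.45
Sorted ascending: Juno, Bravo, Delta, … — the second-nearest is Bravo.

Bravo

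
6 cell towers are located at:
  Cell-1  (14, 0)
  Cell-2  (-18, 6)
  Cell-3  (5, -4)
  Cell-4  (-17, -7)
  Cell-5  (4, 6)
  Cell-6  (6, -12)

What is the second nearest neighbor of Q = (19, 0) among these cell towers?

Since √ is increasing, it suffices to compare squared distances:
d²(Q, Cell-1) = (19−14)² + (0−0)² = 25 + 0 = 25
d²(Q, Cell-2) = (19−(-18))² + (0−6)² = 1369 + 36 = 1405
d²(Q, Cell-3) = (19−5)² + (0−(-4))² = 196 + 16 = 212
d²(Q, Cell-4) = (19−(-17))² + (0−(-7))² = 1296 + 49 = 1345
d²(Q, Cell-5) = (19−4)² + (0−6)² = 225 + 36 = 261
d²(Q, Cell-6) = (19−6)² + (0−(-12))² = 169 + 144 = 313
Sorted ascending: Cell-1, Cell-3, Cell-5, … — the second-nearest is Cell-3.

Cell-3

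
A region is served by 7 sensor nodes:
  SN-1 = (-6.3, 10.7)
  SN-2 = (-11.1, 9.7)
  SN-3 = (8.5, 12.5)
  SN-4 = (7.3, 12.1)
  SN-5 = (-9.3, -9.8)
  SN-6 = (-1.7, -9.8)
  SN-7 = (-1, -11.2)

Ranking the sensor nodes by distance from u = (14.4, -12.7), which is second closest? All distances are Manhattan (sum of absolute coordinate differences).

SN-6

d(u, SN-1) = |14.4−(-6.3)| + |-12.7−10.7| = 20.7 + 23.4 = 44.1
d(u, SN-2) = |14.4−(-11.1)| + |-12.7−9.7| = 25.5 + 22.4 = 47.9
d(u, SN-3) = |14.4−8.5| + |-12.7−12.5| = 5.9 + 25.2 = 31.1
d(u, SN-4) = |14.4−7.3| + |-12.7−12.1| = 7.1 + 24.8 = 31.9
d(u, SN-5) = |14.4−(-9.3)| + |-12.7−(-9.8)| = 23.7 + 2.9 = 26.6
d(u, SN-6) = |14.4−(-1.7)| + |-12.7−(-9.8)| = 16.1 + 2.9 = 19
d(u, SN-7) = |14.4−(-1)| + |-12.7−(-11.2)| = 15.4 + 1.5 = 16.9
Sorted ascending: SN-7, SN-6, SN-5, … — the second-nearest is SN-6.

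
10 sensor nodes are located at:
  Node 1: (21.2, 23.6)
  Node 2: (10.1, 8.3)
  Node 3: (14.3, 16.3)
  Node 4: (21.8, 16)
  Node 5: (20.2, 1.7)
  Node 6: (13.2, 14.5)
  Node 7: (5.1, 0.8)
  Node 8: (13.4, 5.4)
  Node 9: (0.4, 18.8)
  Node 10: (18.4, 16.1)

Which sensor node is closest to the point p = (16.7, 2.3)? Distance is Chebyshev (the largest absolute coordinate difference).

d(p, Node 1) = max(4.5, 21.3) = 21.3
d(p, Node 2) = max(6.6, 6) = 6.6
d(p, Node 3) = max(2.4, 14) = 14
d(p, Node 4) = max(5.1, 13.7) = 13.7
d(p, Node 5) = max(3.5, 0.6) = 3.5
d(p, Node 6) = max(3.5, 12.2) = 12.2
d(p, Node 7) = max(11.6, 1.5) = 11.6
d(p, Node 8) = max(3.3, 3.1) = 3.3
d(p, Node 9) = max(16.3, 16.5) = 16.5
d(p, Node 10) = max(1.7, 13.8) = 13.8
The smallest is to Node 8, so p lies in the Voronoi region of Node 8.

Node 8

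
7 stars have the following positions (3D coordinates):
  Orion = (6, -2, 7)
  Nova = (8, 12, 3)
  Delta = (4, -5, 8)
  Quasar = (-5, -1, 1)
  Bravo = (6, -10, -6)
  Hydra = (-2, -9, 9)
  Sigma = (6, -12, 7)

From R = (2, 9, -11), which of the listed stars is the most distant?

Compare squared distances (the ordering matches that of the actual distances):
d²(R, Orion) = (2−6)² + (9−(-2))² + (-11−7)² = 16 + 121 + 324 = 461
d²(R, Nova) = (2−8)² + (9−12)² + (-11−3)² = 36 + 9 + 196 = 241
d²(R, Delta) = (2−4)² + (9−(-5))² + (-11−8)² = 4 + 196 + 361 = 561
d²(R, Quasar) = (2−(-5))² + (9−(-1))² + (-11−1)² = 49 + 100 + 144 = 293
d²(R, Bravo) = (2−6)² + (9−(-10))² + (-11−(-6))² = 16 + 361 + 25 = 402
d²(R, Hydra) = (2−(-2))² + (9−(-9))² + (-11−9)² = 16 + 324 + 400 = 740
d²(R, Sigma) = (2−6)² + (9−(-12))² + (-11−7)² = 16 + 441 + 324 = 781
The largest is to Sigma.

Sigma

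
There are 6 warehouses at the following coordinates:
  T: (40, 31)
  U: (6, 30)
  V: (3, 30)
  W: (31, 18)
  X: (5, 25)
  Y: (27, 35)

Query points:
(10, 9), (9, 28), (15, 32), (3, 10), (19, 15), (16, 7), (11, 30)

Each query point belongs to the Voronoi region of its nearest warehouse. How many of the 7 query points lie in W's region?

(10, 9) — d² to each: T:1384, U:457, V:490, W:522, X:281, Y:965 → nearest is X
(9, 28) — d² to each: T:970, U:13, V:40, W:584, X:25, Y:373 → nearest is U
(15, 32) — d² to each: T:626, U:85, V:148, W:452, X:149, Y:153 → nearest is U
(3, 10) — d² to each: T:1810, U:409, V:400, W:848, X:229, Y:1201 → nearest is X
(19, 15) — d² to each: T:697, U:394, V:481, W:153, X:296, Y:464 → nearest is W
(16, 7) — d² to each: T:1152, U:629, V:698, W:346, X:445, Y:905 → nearest is W
(11, 30) — d² to each: T:842, U:25, V:64, W:544, X:61, Y:281 → nearest is U
2 of the 7 points have W as nearest.

2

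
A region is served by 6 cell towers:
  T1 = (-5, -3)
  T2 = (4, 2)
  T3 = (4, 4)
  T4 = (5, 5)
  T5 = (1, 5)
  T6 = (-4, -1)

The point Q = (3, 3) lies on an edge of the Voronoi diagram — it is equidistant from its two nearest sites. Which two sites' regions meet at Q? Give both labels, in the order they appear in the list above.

Squared distances from Q to each site:
|QT1|² = (3−(-5))² + (3−(-3))² = 64 + 36 = 100
|QT2|² = (3−4)² + (3−2)² = 1 + 1 = 2
|QT3|² = (3−4)² + (3−4)² = 1 + 1 = 2
|QT4|² = (3−5)² + (3−5)² = 4 + 4 = 8
|QT5|² = (3−1)² + (3−5)² = 4 + 4 = 8
|QT6|² = (3−(-4))² + (3−(-1))² = 49 + 16 = 65
Q is equidistant from T2 and T3 (both at squared distance 2), and every other site is strictly farther — so Q lies on the T2–T3 Voronoi edge.

T2 and T3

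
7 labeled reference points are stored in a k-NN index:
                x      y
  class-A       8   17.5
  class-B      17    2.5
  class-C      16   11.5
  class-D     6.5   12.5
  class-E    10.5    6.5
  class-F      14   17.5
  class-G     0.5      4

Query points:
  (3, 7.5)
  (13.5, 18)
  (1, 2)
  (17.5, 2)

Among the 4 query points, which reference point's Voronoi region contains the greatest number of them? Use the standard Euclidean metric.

(3, 7.5) — d² to each: class-A:125, class-B:221, class-C:185, class-D:37.25, class-E:57.25, class-F:221, class-G:18.5 → nearest is class-G
(13.5, 18) — d² to each: class-A:30.5, class-B:252.5, class-C:48.5, class-D:79.25, class-E:141.25, class-F:0.5, class-G:365 → nearest is class-F
(1, 2) — d² to each: class-A:289.25, class-B:256.25, class-C:315.25, class-D:140.5, class-E:110.5, class-F:409.25, class-G:4.25 → nearest is class-G
(17.5, 2) — d² to each: class-A:330.5, class-B:0.5, class-C:92.5, class-D:231.25, class-E:69.25, class-F:252.5, class-G:293 → nearest is class-B
Tally — class-B:1, class-F:1, class-G:2. class-G captures the most (2).

class-G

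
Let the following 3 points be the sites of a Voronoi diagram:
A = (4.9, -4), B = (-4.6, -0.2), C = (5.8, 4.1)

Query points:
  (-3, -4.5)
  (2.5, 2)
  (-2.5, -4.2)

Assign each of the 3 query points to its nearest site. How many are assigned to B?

(-3, -4.5) — d² to each: A:62.66, B:21.05, C:151.4 → nearest is B
(2.5, 2) — d² to each: A:41.76, B:55.25, C:15.3 → nearest is C
(-2.5, -4.2) — d² to each: A:54.8, B:20.41, C:137.78 → nearest is B
2 of the 3 points have B as nearest.

2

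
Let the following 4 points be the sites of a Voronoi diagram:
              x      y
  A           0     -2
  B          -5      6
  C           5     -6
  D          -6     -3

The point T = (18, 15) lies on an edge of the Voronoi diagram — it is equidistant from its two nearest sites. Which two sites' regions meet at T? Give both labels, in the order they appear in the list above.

B and C

Squared distances from T to each site:
|TA|² = (18−0)² + (15−(-2))² = 324 + 289 = 613
|TB|² = (18−(-5))² + (15−6)² = 529 + 81 = 610
|TC|² = (18−5)² + (15−(-6))² = 169 + 441 = 610
|TD|² = (18−(-6))² + (15−(-3))² = 576 + 324 = 900
T is equidistant from B and C (both at squared distance 610), and every other site is strictly farther — so T lies on the B–C Voronoi edge.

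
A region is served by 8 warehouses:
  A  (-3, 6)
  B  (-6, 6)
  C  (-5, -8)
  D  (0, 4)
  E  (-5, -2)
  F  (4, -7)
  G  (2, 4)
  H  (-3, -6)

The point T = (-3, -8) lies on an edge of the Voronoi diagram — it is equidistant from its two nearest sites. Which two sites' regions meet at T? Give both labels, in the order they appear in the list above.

C and H

Squared distances from T to each site:
|TA|² = (-3−(-3))² + (-8−6)² = 0 + 196 = 196
|TB|² = (-3−(-6))² + (-8−6)² = 9 + 196 = 205
|TC|² = (-3−(-5))² + (-8−(-8))² = 4 + 0 = 4
|TD|² = (-3−0)² + (-8−4)² = 9 + 144 = 153
|TE|² = (-3−(-5))² + (-8−(-2))² = 4 + 36 = 40
|TF|² = (-3−4)² + (-8−(-7))² = 49 + 1 = 50
|TG|² = (-3−2)² + (-8−4)² = 25 + 144 = 169
|TH|² = (-3−(-3))² + (-8−(-6))² = 0 + 4 = 4
T is equidistant from C and H (both at squared distance 4), and every other site is strictly farther — so T lies on the C–H Voronoi edge.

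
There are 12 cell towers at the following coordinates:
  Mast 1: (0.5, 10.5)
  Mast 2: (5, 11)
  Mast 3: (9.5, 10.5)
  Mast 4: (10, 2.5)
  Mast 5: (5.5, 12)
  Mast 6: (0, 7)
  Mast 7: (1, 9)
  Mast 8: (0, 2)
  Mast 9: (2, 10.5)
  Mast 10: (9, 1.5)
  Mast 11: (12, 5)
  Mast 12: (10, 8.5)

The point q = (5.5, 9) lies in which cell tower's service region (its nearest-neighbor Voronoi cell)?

Squared Euclidean distances:
d²(q, Mast 1) = (5.5−0.5)² + (9−10.5)² = 25 + 2.25 = 27.25
d²(q, Mast 2) = (5.5−5)² + (9−11)² = 0.25 + 4 = 4.25
d²(q, Mast 3) = (5.5−9.5)² + (9−10.5)² = 16 + 2.25 = 18.25
d²(q, Mast 4) = (5.5−10)² + (9−2.5)² = 20.25 + 42.25 = 62.5
d²(q, Mast 5) = (5.5−5.5)² + (9−12)² = 0 + 9 = 9
d²(q, Mast 6) = (5.5−0)² + (9−7)² = 30.25 + 4 = 34.25
d²(q, Mast 7) = (5.5−1)² + (9−9)² = 20.25 + 0 = 20.25
d²(q, Mast 8) = (5.5−0)² + (9−2)² = 30.25 + 49 = 79.25
d²(q, Mast 9) = (5.5−2)² + (9−10.5)² = 12.25 + 2.25 = 14.5
d²(q, Mast 10) = (5.5−9)² + (9−1.5)² = 12.25 + 56.25 = 68.5
d²(q, Mast 11) = (5.5−12)² + (9−5)² = 42.25 + 16 = 58.25
d²(q, Mast 12) = (5.5−10)² + (9−8.5)² = 20.25 + 0.25 = 20.5
Minimum is at Mast 2.

Mast 2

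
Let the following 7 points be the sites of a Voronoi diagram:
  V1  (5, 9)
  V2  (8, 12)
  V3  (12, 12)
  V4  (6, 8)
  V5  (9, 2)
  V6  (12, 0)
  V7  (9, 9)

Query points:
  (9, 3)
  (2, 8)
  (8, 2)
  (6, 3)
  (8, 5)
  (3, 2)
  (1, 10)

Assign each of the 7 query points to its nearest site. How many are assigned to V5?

5

(9, 3) — d² to each: V1:52, V2:82, V3:90, V4:34, V5:1, V6:18, V7:36 → nearest is V5
(2, 8) — d² to each: V1:10, V2:52, V3:116, V4:16, V5:85, V6:164, V7:50 → nearest is V1
(8, 2) — d² to each: V1:58, V2:100, V3:116, V4:40, V5:1, V6:20, V7:50 → nearest is V5
(6, 3) — d² to each: V1:37, V2:85, V3:117, V4:25, V5:10, V6:45, V7:45 → nearest is V5
(8, 5) — d² to each: V1:25, V2:49, V3:65, V4:13, V5:10, V6:41, V7:17 → nearest is V5
(3, 2) — d² to each: V1:53, V2:125, V3:181, V4:45, V5:36, V6:85, V7:85 → nearest is V5
(1, 10) — d² to each: V1:17, V2:53, V3:125, V4:29, V5:128, V6:221, V7:65 → nearest is V1
5 of the 7 points have V5 as nearest.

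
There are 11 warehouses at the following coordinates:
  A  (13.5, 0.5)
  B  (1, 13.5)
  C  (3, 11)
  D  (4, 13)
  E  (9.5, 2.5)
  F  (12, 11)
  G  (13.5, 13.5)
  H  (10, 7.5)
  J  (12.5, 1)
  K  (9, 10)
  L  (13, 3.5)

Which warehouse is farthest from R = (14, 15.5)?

Since √ is increasing, it suffices to compare squared distances:
|RA|² = (14−13.5)² + (15.5−0.5)² = 0.25 + 225 = 225.25
|RB|² = (14−1)² + (15.5−13.5)² = 169 + 4 = 173
|RC|² = (14−3)² + (15.5−11)² = 121 + 20.25 = 141.25
|RD|² = (14−4)² + (15.5−13)² = 100 + 6.25 = 106.25
|RE|² = (14−9.5)² + (15.5−2.5)² = 20.25 + 169 = 189.25
|RF|² = (14−12)² + (15.5−11)² = 4 + 20.25 = 24.25
|RG|² = (14−13.5)² + (15.5−13.5)² = 0.25 + 4 = 4.25
|RH|² = (14−10)² + (15.5−7.5)² = 16 + 64 = 80
|RJ|² = (14−12.5)² + (15.5−1)² = 2.25 + 210.25 = 212.5
|RK|² = (14−9)² + (15.5−10)² = 25 + 30.25 = 55.25
|RL|² = (14−13)² + (15.5−3.5)² = 1 + 144 = 145
The largest is to A.

A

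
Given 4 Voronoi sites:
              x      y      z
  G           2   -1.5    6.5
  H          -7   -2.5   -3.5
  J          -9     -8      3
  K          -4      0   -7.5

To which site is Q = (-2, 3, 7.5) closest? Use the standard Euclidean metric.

G

Compare squared distances (the ordering matches that of the actual distances):
|QG|² = (-2−2)² + (3−(-1.5))² + (7.5−6.5)² = 16 + 20.25 + 1 = 37.25
|QH|² = (-2−(-7))² + (3−(-2.5))² + (7.5−(-3.5))² = 25 + 30.25 + 121 = 176.25
|QJ|² = (-2−(-9))² + (3−(-8))² + (7.5−3)² = 49 + 121 + 20.25 = 190.25
|QK|² = (-2−(-4))² + (3−0)² + (7.5−(-7.5))² = 4 + 9 + 225 = 238
The smallest is to G, so Q lies in the Voronoi region of G.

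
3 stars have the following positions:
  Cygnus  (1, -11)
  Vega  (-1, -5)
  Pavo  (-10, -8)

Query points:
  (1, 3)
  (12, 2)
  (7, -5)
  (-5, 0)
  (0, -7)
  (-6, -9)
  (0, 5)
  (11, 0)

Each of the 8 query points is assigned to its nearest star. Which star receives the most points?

(1, 3) — d² to each: Cygnus:196, Vega:68, Pavo:242 → nearest is Vega
(12, 2) — d² to each: Cygnus:290, Vega:218, Pavo:584 → nearest is Vega
(7, -5) — d² to each: Cygnus:72, Vega:64, Pavo:298 → nearest is Vega
(-5, 0) — d² to each: Cygnus:157, Vega:41, Pavo:89 → nearest is Vega
(0, -7) — d² to each: Cygnus:17, Vega:5, Pavo:101 → nearest is Vega
(-6, -9) — d² to each: Cygnus:53, Vega:41, Pavo:17 → nearest is Pavo
(0, 5) — d² to each: Cygnus:257, Vega:101, Pavo:269 → nearest is Vega
(11, 0) — d² to each: Cygnus:221, Vega:169, Pavo:505 → nearest is Vega
Tally — Vega:7, Pavo:1. Vega captures the most (7).

Vega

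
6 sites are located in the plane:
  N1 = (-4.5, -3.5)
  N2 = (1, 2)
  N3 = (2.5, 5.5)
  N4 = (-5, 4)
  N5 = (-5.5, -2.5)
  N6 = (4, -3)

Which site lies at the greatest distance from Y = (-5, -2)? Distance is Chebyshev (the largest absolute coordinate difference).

N6

d(Y,N1) = max(0.5, 1.5) = 1.5
d(Y,N2) = max(6, 4) = 6
d(Y,N3) = max(7.5, 7.5) = 7.5
d(Y,N4) = max(0, 6) = 6
d(Y,N5) = max(0.5, 0.5) = 0.5
d(Y,N6) = max(9, 1) = 9
The largest is to N6.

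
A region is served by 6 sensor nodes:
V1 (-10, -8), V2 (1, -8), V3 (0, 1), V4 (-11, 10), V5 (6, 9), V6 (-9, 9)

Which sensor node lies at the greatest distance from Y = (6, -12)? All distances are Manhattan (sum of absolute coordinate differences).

V4

d(Y,V1) = 16 + 4 = 20
d(Y,V2) = 5 + 4 = 9
d(Y,V3) = 6 + 13 = 19
d(Y,V4) = 17 + 22 = 39
d(Y,V5) = 0 + 21 = 21
d(Y,V6) = 15 + 21 = 36
The largest is to V4.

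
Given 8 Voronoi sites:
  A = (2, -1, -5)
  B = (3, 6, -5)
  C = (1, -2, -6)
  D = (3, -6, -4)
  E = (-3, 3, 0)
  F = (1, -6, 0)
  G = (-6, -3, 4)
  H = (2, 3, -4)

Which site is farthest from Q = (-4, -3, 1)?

Compare squared distances (the ordering matches that of the actual distances):
|QA|² = (-4−2)² + (-3−(-1))² + (1−(-5))² = 36 + 4 + 36 = 76
|QB|² = (-4−3)² + (-3−6)² + (1−(-5))² = 49 + 81 + 36 = 166
|QC|² = (-4−1)² + (-3−(-2))² + (1−(-6))² = 25 + 1 + 49 = 75
|QD|² = (-4−3)² + (-3−(-6))² + (1−(-4))² = 49 + 9 + 25 = 83
|QE|² = (-4−(-3))² + (-3−3)² + (1−0)² = 1 + 36 + 1 = 38
|QF|² = (-4−1)² + (-3−(-6))² + (1−0)² = 25 + 9 + 1 = 35
|QG|² = (-4−(-6))² + (-3−(-3))² + (1−4)² = 4 + 0 + 9 = 13
|QH|² = (-4−2)² + (-3−3)² + (1−(-4))² = 36 + 36 + 25 = 97
The largest is to B.

B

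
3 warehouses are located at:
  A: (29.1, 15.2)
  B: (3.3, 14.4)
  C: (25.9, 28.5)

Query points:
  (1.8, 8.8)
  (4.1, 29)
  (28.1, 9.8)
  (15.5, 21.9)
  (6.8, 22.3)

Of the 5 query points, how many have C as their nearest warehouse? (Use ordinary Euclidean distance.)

1

(1.8, 8.8) — d² to each: A:786.25, B:33.61, C:968.9 → nearest is B
(4.1, 29) — d² to each: A:815.44, B:213.8, C:475.49 → nearest is B
(28.1, 9.8) — d² to each: A:30.16, B:636.2, C:354.53 → nearest is A
(15.5, 21.9) — d² to each: A:229.85, B:205.09, C:151.72 → nearest is C
(6.8, 22.3) — d² to each: A:547.7, B:74.66, C:403.25 → nearest is B
1 of the 5 points has C as nearest.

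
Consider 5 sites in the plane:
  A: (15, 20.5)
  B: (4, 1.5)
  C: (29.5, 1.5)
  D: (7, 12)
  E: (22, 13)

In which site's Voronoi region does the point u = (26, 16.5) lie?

E

Compare squared distances (the ordering matches that of the actual distances):
|uA|² = 121 + 16 = 137
|uB|² = 484 + 225 = 709
|uC|² = 12.25 + 225 = 237.25
|uD|² = 361 + 20.25 = 381.25
|uE|² = 16 + 12.25 = 28.25
The smallest is to E, so u lies in the Voronoi region of E.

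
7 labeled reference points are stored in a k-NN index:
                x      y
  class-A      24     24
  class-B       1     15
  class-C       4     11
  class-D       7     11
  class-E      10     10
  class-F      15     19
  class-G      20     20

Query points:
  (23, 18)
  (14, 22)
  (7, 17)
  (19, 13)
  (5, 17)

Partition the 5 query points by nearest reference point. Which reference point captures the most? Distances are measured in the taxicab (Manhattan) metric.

(23, 18) — d to each: class-A:7, class-B:25, class-C:26, class-D:23, class-E:21, class-F:9, class-G:5 → nearest is class-G
(14, 22) — d to each: class-A:12, class-B:20, class-C:21, class-D:18, class-E:16, class-F:4, class-G:8 → nearest is class-F
(7, 17) — d to each: class-A:24, class-B:8, class-C:9, class-D:6, class-E:10, class-F:10, class-G:16 → nearest is class-D
(19, 13) — d to each: class-A:16, class-B:20, class-C:17, class-D:14, class-E:12, class-F:10, class-G:8 → nearest is class-G
(5, 17) — d to each: class-A:26, class-B:6, class-C:7, class-D:8, class-E:12, class-F:12, class-G:18 → nearest is class-B
Tally — class-B:1, class-D:1, class-F:1, class-G:2. class-G captures the most (2).

class-G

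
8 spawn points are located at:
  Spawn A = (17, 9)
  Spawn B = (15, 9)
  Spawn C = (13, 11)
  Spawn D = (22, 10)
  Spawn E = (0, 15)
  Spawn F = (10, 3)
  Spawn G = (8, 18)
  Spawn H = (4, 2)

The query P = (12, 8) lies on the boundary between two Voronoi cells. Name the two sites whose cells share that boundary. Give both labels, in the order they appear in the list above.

Spawn B and Spawn C

Squared distances from P to each site:
d²(P, Spawn A) = (12−17)² + (8−9)² = 25 + 1 = 26
d²(P, Spawn B) = (12−15)² + (8−9)² = 9 + 1 = 10
d²(P, Spawn C) = (12−13)² + (8−11)² = 1 + 9 = 10
d²(P, Spawn D) = (12−22)² + (8−10)² = 100 + 4 = 104
d²(P, Spawn E) = (12−0)² + (8−15)² = 144 + 49 = 193
d²(P, Spawn F) = (12−10)² + (8−3)² = 4 + 25 = 29
d²(P, Spawn G) = (12−8)² + (8−18)² = 16 + 100 = 116
d²(P, Spawn H) = (12−4)² + (8−2)² = 64 + 36 = 100
P is equidistant from Spawn B and Spawn C (both at squared distance 10), and every other site is strictly farther — so P lies on the Spawn B–Spawn C Voronoi edge.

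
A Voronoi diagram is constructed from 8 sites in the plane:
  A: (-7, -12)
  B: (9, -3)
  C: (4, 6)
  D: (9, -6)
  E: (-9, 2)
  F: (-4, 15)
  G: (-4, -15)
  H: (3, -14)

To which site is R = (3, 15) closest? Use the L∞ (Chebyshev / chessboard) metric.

d(R,A) = max(10, 27) = 27
d(R,B) = max(6, 18) = 18
d(R,C) = max(1, 9) = 9
d(R,D) = max(6, 21) = 21
d(R,E) = max(12, 13) = 13
d(R,F) = max(7, 0) = 7
d(R,G) = max(7, 30) = 30
d(R,H) = max(0, 29) = 29
Minimum is at F.

F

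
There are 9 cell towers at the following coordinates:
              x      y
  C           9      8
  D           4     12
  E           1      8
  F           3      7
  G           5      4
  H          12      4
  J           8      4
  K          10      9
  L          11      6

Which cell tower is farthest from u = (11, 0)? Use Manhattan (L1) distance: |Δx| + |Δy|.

d(u,C) = 2 + 8 = 10
d(u,D) = 7 + 12 = 19
d(u,E) = 10 + 8 = 18
d(u,F) = 8 + 7 = 15
d(u,G) = 6 + 4 = 10
d(u,H) = 1 + 4 = 5
d(u,J) = 3 + 4 = 7
d(u,K) = 1 + 9 = 10
d(u,L) = 0 + 6 = 6
The largest is to D.

D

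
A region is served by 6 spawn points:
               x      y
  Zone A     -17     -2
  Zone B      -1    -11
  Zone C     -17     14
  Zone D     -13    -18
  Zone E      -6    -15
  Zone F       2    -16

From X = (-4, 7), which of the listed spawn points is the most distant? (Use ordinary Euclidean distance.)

Zone D

Since √ is increasing, it suffices to compare squared distances:
d²(X, Zone A) = (-4−(-17))² + (7−(-2))² = 169 + 81 = 250
d²(X, Zone B) = (-4−(-1))² + (7−(-11))² = 9 + 324 = 333
d²(X, Zone C) = (-4−(-17))² + (7−14)² = 169 + 49 = 218
d²(X, Zone D) = (-4−(-13))² + (7−(-18))² = 81 + 625 = 706
d²(X, Zone E) = (-4−(-6))² + (7−(-15))² = 4 + 484 = 488
d²(X, Zone F) = (-4−2)² + (7−(-16))² = 36 + 529 = 565
The largest is to Zone D.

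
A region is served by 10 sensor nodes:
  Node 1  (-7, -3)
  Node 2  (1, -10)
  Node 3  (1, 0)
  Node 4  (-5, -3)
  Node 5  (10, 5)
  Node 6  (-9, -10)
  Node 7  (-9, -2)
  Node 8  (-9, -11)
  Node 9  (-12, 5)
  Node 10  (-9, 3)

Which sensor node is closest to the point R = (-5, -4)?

Squared Euclidean distances:
d²(R, Node 1) = (-5−(-7))² + (-4−(-3))² = 4 + 1 = 5
d²(R, Node 2) = (-5−1)² + (-4−(-10))² = 36 + 36 = 72
d²(R, Node 3) = (-5−1)² + (-4−0)² = 36 + 16 = 52
d²(R, Node 4) = (-5−(-5))² + (-4−(-3))² = 0 + 1 = 1
d²(R, Node 5) = (-5−10)² + (-4−5)² = 225 + 81 = 306
d²(R, Node 6) = (-5−(-9))² + (-4−(-10))² = 16 + 36 = 52
d²(R, Node 7) = (-5−(-9))² + (-4−(-2))² = 16 + 4 = 20
d²(R, Node 8) = (-5−(-9))² + (-4−(-11))² = 16 + 49 = 65
d²(R, Node 9) = (-5−(-12))² + (-4−5)² = 49 + 81 = 130
d²(R, Node 10) = (-5−(-9))² + (-4−3)² = 16 + 49 = 65
The smallest is to Node 4, so R lies in the Voronoi region of Node 4.

Node 4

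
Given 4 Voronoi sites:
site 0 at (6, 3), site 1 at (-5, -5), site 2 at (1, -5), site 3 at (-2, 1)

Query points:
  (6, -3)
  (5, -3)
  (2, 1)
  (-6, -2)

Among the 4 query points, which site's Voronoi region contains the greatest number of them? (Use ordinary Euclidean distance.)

(6, -3) — d² to each: site 0:36, site 1:125, site 2:29, site 3:80 → nearest is site 2
(5, -3) — d² to each: site 0:37, site 1:104, site 2:20, site 3:65 → nearest is site 2
(2, 1) — d² to each: site 0:20, site 1:85, site 2:37, site 3:16 → nearest is site 3
(-6, -2) — d² to each: site 0:169, site 1:10, site 2:58, site 3:25 → nearest is site 1
Tally — site 1:1, site 2:2, site 3:1. site 2 captures the most (2).

site 2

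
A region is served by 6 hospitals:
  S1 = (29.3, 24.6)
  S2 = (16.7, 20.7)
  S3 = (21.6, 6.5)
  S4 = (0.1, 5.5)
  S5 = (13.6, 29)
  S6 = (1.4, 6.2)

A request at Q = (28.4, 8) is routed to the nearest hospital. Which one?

S3

Since √ is increasing, it suffices to compare squared distances:
|QS1|² = (28.4−29.3)² + (8−24.6)² = 0.81 + 275.56 = 276.37
|QS2|² = (28.4−16.7)² + (8−20.7)² = 136.89 + 161.29 = 298.18
|QS3|² = (28.4−21.6)² + (8−6.5)² = 46.24 + 2.25 = 48.49
|QS4|² = (28.4−0.1)² + (8−5.5)² = 800.89 + 6.25 = 807.14
|QS5|² = (28.4−13.6)² + (8−29)² = 219.04 + 441 = 660.04
|QS6|² = (28.4−1.4)² + (8−6.2)² = 729 + 3.24 = 732.24
Minimum is at S3.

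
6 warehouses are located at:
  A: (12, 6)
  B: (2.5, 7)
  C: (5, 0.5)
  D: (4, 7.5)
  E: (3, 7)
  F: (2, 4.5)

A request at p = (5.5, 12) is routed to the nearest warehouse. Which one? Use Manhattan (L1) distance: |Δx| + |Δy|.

d(p,A) = |5.5−12| + |12−6| = 6.5 + 6 = 12.5
d(p,B) = |5.5−2.5| + |12−7| = 3 + 5 = 8
d(p,C) = |5.5−5| + |12−0.5| = 0.5 + 11.5 = 12
d(p,D) = |5.5−4| + |12−7.5| = 1.5 + 4.5 = 6
d(p,E) = |5.5−3| + |12−7| = 2.5 + 5 = 7.5
d(p,F) = |5.5−2| + |12−4.5| = 3.5 + 7.5 = 11
D is nearest.

D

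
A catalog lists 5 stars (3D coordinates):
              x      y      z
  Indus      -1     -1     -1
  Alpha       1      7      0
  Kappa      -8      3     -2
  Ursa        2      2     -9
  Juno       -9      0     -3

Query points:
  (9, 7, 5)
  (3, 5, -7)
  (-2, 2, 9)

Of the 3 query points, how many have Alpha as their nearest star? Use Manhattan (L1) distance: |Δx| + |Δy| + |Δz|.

(9, 7, 5) — d to each: Indus:24, Alpha:13, Kappa:28, Ursa:26, Juno:33 → nearest is Alpha
(3, 5, -7) — d to each: Indus:16, Alpha:11, Kappa:18, Ursa:6, Juno:21 → nearest is Ursa
(-2, 2, 9) — d to each: Indus:14, Alpha:17, Kappa:18, Ursa:22, Juno:21 → nearest is Indus
1 of the 3 points has Alpha as nearest.

1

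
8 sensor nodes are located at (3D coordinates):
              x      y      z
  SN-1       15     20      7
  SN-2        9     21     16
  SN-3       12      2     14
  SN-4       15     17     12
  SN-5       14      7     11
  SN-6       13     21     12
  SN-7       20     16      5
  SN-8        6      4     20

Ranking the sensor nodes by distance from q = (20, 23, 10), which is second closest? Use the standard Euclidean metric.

Since √ is increasing, it suffices to compare squared distances:
d²(q, SN-1) = 25 + 9 + 9 = 43
d²(q, SN-2) = 121 + 4 + 36 = 161
d²(q, SN-3) = 64 + 441 + 16 = 521
d²(q, SN-4) = 25 + 36 + 4 = 65
d²(q, SN-5) = 36 + 256 + 1 = 293
d²(q, SN-6) = 49 + 4 + 4 = 57
d²(q, SN-7) = 0 + 49 + 25 = 74
d²(q, SN-8) = 196 + 361 + 100 = 657
Sorted ascending: SN-1, SN-6, SN-4, … — the second-nearest is SN-6.

SN-6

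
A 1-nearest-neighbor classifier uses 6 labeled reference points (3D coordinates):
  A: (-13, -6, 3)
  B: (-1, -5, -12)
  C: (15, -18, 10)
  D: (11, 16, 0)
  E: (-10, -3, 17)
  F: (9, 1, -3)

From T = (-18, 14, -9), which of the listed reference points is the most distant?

C

Squared Euclidean distances:
|TA|² = (-18−(-13))² + (14−(-6))² + (-9−3)² = 25 + 400 + 144 = 569
|TB|² = (-18−(-1))² + (14−(-5))² + (-9−(-12))² = 289 + 361 + 9 = 659
|TC|² = (-18−15)² + (14−(-18))² + (-9−10)² = 1089 + 1024 + 361 = 2474
|TD|² = (-18−11)² + (14−16)² + (-9−0)² = 841 + 4 + 81 = 926
|TE|² = (-18−(-10))² + (14−(-3))² + (-9−17)² = 64 + 289 + 676 = 1029
|TF|² = (-18−9)² + (14−1)² + (-9−(-3))² = 729 + 169 + 36 = 934
The largest is to C.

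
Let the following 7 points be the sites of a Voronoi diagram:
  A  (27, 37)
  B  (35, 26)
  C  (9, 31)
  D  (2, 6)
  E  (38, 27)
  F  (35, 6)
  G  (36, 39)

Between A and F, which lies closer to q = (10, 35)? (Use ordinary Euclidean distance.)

Compare squared distances:
|qA|² = (10−27)² + (35−37)² = 289 + 4 = 293
|qF|² = (10−35)² + (35−6)² = 625 + 841 = 1466
293 < 1466, so A is closer.

A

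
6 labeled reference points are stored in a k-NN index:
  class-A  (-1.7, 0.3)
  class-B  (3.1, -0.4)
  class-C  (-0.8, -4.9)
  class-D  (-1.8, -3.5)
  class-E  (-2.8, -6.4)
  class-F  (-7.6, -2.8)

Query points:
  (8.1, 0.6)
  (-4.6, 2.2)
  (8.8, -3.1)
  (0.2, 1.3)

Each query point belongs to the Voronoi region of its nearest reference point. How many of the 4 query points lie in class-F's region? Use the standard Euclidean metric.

0

(8.1, 0.6) — d² to each: class-A:96.13, class-B:26, class-C:109.46, class-D:114.82, class-E:167.81, class-F:258.05 → nearest is class-B
(-4.6, 2.2) — d² to each: class-A:12.02, class-B:66.05, class-C:64.85, class-D:40.33, class-E:77.2, class-F:34 → nearest is class-A
(8.8, -3.1) — d² to each: class-A:121.81, class-B:39.78, class-C:95.4, class-D:112.52, class-E:145.45, class-F:269.05 → nearest is class-B
(0.2, 1.3) — d² to each: class-A:4.61, class-B:11.3, class-C:39.44, class-D:27.04, class-E:68.29, class-F:77.65 → nearest is class-A
0 of the 4 points have class-F as nearest.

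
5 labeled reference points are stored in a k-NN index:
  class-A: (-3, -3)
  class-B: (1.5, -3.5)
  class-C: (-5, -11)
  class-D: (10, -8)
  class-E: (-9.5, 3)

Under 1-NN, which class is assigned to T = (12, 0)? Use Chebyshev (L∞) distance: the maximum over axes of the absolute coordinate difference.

class-D

d(T, class-A) = max(15, 3) = 15
d(T, class-B) = max(10.5, 3.5) = 10.5
d(T, class-C) = max(17, 11) = 17
d(T, class-D) = max(2, 8) = 8
d(T, class-E) = max(21.5, 3) = 21.5
The smallest is to class-D, so T lies in the Voronoi region of class-D.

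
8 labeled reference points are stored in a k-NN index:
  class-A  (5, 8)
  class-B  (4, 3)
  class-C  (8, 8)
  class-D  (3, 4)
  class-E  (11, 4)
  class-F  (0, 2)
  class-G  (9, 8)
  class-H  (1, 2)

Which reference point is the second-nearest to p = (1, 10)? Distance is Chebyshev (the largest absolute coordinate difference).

class-D

d(p, class-A) = max(4, 2) = 4
d(p, class-B) = max(3, 7) = 7
d(p, class-C) = max(7, 2) = 7
d(p, class-D) = max(2, 6) = 6
d(p, class-E) = max(10, 6) = 10
d(p, class-F) = max(1, 8) = 8
d(p, class-G) = max(8, 2) = 8
d(p, class-H) = max(0, 8) = 8
Sorted ascending: class-A, class-D, class-B, … — the second-nearest is class-D.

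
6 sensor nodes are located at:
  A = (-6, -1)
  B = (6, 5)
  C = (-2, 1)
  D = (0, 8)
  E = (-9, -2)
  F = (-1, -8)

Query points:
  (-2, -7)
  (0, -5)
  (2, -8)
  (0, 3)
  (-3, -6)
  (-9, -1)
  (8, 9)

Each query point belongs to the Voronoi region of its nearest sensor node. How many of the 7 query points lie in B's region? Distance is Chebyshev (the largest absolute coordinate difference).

1

(-2, -7) — d to each: A:6, B:12, C:8, D:15, E:7, F:1 → nearest is F
(0, -5) — d to each: A:6, B:10, C:6, D:13, E:9, F:3 → nearest is F
(2, -8) — d to each: A:8, B:13, C:9, D:16, E:11, F:3 → nearest is F
(0, 3) — d to each: A:6, B:6, C:2, D:5, E:9, F:11 → nearest is C
(-3, -6) — d to each: A:5, B:11, C:7, D:14, E:6, F:2 → nearest is F
(-9, -1) — d to each: A:3, B:15, C:7, D:9, E:1, F:8 → nearest is E
(8, 9) — d to each: A:14, B:4, C:10, D:8, E:17, F:17 → nearest is B
1 of the 7 points has B as nearest.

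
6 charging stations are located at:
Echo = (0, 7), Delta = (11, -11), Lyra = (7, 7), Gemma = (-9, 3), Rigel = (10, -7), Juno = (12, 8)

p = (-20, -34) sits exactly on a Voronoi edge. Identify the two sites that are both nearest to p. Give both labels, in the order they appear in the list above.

Squared distances from p to each site:
d²(p, Echo) = (-20−0)² + (-34−7)² = 400 + 1681 = 2081
d²(p, Delta) = (-20−11)² + (-34−(-11))² = 961 + 529 = 1490
d²(p, Lyra) = (-20−7)² + (-34−7)² = 729 + 1681 = 2410
d²(p, Gemma) = (-20−(-9))² + (-34−3)² = 121 + 1369 = 1490
d²(p, Rigel) = (-20−10)² + (-34−(-7))² = 900 + 729 = 1629
d²(p, Juno) = (-20−12)² + (-34−8)² = 1024 + 1764 = 2788
p is equidistant from Delta and Gemma (both at squared distance 1490), and every other site is strictly farther — so p lies on the Delta–Gemma Voronoi edge.

Delta and Gemma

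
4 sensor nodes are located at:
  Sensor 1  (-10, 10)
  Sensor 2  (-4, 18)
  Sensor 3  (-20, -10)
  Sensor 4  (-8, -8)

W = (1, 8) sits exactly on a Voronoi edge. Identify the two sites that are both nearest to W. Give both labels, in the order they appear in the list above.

Squared distances from W to each site:
d²(W, Sensor 1) = 121 + 4 = 125
d²(W, Sensor 2) = 25 + 100 = 125
d²(W, Sensor 3) = 441 + 324 = 765
d²(W, Sensor 4) = 81 + 256 = 337
W is equidistant from Sensor 1 and Sensor 2 (both at squared distance 125), and every other site is strictly farther — so W lies on the Sensor 1–Sensor 2 Voronoi edge.

Sensor 1 and Sensor 2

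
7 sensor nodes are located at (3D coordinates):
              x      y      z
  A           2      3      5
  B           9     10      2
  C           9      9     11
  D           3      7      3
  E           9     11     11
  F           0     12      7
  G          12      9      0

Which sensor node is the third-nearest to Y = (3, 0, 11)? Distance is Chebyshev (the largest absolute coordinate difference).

d(Y,A) = max(1, 3, 6) = 6
d(Y,B) = max(6, 10, 9) = 10
d(Y,C) = max(6, 9, 0) = 9
d(Y,D) = max(0, 7, 8) = 8
d(Y,E) = max(6, 11, 0) = 11
d(Y,F) = max(3, 12, 4) = 12
d(Y,G) = max(9, 9, 11) = 11
Sorted ascending: A, D, C, B, … — the third-nearest is C.

C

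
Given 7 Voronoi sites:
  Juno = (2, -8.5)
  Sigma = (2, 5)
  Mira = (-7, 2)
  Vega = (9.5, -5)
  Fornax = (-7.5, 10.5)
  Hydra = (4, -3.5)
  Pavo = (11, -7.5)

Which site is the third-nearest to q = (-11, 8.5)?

Sigma

Since √ is increasing, it suffices to compare squared distances:
d²(q, Juno) = (-11−2)² + (8.5−(-8.5))² = 169 + 289 = 458
d²(q, Sigma) = (-11−2)² + (8.5−5)² = 169 + 12.25 = 181.25
d²(q, Mira) = (-11−(-7))² + (8.5−2)² = 16 + 42.25 = 58.25
d²(q, Vega) = (-11−9.5)² + (8.5−(-5))² = 420.25 + 182.25 = 602.5
d²(q, Fornax) = (-11−(-7.5))² + (8.5−10.5)² = 12.25 + 4 = 16.25
d²(q, Hydra) = (-11−4)² + (8.5−(-3.5))² = 225 + 144 = 369
d²(q, Pavo) = (-11−11)² + (8.5−(-7.5))² = 484 + 256 = 740
Sorted ascending: Fornax, Mira, Sigma, Hydra, … — the third-nearest is Sigma.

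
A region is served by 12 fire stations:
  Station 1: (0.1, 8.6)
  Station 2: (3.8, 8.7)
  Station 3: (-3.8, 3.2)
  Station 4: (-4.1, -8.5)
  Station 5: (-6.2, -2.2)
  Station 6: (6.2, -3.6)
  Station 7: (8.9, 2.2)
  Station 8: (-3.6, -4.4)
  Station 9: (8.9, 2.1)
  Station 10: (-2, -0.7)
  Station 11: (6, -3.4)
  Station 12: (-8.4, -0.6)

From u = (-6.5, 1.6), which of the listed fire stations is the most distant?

Compare squared distances (the ordering matches that of the actual distances):
d²(u, Station 1) = 43.56 + 49 = 92.56
d²(u, Station 2) = 106.09 + 50.41 = 156.5
d²(u, Station 3) = 7.29 + 2.56 = 9.85
d²(u, Station 4) = 5.76 + 102.01 = 107.77
d²(u, Station 5) = 0.09 + 14.44 = 14.53
d²(u, Station 6) = 161.29 + 27.04 = 188.33
d²(u, Station 7) = 237.16 + 0.36 = 237.52
d²(u, Station 8) = 8.41 + 36 = 44.41
d²(u, Station 9) = 237.16 + 0.25 = 237.41
d²(u, Station 10) = 20.25 + 5.29 = 25.54
d²(u, Station 11) = 156.25 + 25 = 181.25
d²(u, Station 12) = 3.61 + 4.84 = 8.45
The largest is to Station 7.

Station 7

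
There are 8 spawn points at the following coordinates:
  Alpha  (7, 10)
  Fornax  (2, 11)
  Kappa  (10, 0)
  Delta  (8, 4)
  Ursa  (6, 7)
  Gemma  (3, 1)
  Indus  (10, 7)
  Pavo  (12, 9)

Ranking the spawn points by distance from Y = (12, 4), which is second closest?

Squared Euclidean distances:
d²(Y, Alpha) = (12−7)² + (4−10)² = 25 + 36 = 61
d²(Y, Fornax) = (12−2)² + (4−11)² = 100 + 49 = 149
d²(Y, Kappa) = (12−10)² + (4−0)² = 4 + 16 = 20
d²(Y, Delta) = (12−8)² + (4−4)² = 16 + 0 = 16
d²(Y, Ursa) = (12−6)² + (4−7)² = 36 + 9 = 45
d²(Y, Gemma) = (12−3)² + (4−1)² = 81 + 9 = 90
d²(Y, Indus) = (12−10)² + (4−7)² = 4 + 9 = 13
d²(Y, Pavo) = (12−12)² + (4−9)² = 0 + 25 = 25
Sorted ascending: Indus, Delta, Kappa, … — the second-nearest is Delta.

Delta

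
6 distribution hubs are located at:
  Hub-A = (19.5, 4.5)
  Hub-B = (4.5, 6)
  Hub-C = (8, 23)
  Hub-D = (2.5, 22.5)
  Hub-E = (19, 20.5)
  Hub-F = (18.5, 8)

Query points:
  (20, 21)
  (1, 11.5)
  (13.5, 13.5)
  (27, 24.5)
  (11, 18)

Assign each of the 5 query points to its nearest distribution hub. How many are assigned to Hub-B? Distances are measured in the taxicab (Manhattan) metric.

1

(20, 21) — d to each: Hub-A:17, Hub-B:30.5, Hub-C:14, Hub-D:19, Hub-E:1.5, Hub-F:14.5 → nearest is Hub-E
(1, 11.5) — d to each: Hub-A:25.5, Hub-B:9, Hub-C:18.5, Hub-D:12.5, Hub-E:27, Hub-F:21 → nearest is Hub-B
(13.5, 13.5) — d to each: Hub-A:15, Hub-B:16.5, Hub-C:15, Hub-D:20, Hub-E:12.5, Hub-F:10.5 → nearest is Hub-F
(27, 24.5) — d to each: Hub-A:27.5, Hub-B:41, Hub-C:20.5, Hub-D:26.5, Hub-E:12, Hub-F:25 → nearest is Hub-E
(11, 18) — d to each: Hub-A:22, Hub-B:18.5, Hub-C:8, Hub-D:13, Hub-E:10.5, Hub-F:17.5 → nearest is Hub-C
1 of the 5 points has Hub-B as nearest.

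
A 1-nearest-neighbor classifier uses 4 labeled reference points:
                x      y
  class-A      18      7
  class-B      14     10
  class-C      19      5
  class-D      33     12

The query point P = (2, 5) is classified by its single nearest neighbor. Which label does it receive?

class-B

Squared Euclidean distances:
d²(P, class-A) = (2−18)² + (5−7)² = 256 + 4 = 260
d²(P, class-B) = (2−14)² + (5−10)² = 144 + 25 = 169
d²(P, class-C) = (2−19)² + (5−5)² = 289 + 0 = 289
d²(P, class-D) = (2−33)² + (5−12)² = 961 + 49 = 1010
class-B is nearest.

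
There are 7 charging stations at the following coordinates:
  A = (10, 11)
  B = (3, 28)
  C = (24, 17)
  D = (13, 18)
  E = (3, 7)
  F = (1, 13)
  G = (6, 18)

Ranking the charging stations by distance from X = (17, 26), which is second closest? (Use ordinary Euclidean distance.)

C

Compare squared distances (the ordering matches that of the actual distances):
|XA|² = (17−10)² + (26−11)² = 49 + 225 = 274
|XB|² = (17−3)² + (26−28)² = 196 + 4 = 200
|XC|² = (17−24)² + (26−17)² = 49 + 81 = 130
|XD|² = (17−13)² + (26−18)² = 16 + 64 = 80
|XE|² = (17−3)² + (26−7)² = 196 + 361 = 557
|XF|² = (17−1)² + (26−13)² = 256 + 169 = 425
|XG|² = (17−6)² + (26−18)² = 121 + 64 = 185
Sorted ascending: D, C, G, … — the second-nearest is C.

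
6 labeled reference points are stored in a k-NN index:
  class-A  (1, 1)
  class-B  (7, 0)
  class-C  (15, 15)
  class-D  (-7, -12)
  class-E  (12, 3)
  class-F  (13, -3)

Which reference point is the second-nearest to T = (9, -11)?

class-B

Squared Euclidean distances:
d²(T, class-A) = (9−1)² + (-11−1)² = 64 + 144 = 208
d²(T, class-B) = (9−7)² + (-11−0)² = 4 + 121 = 125
d²(T, class-C) = (9−15)² + (-11−15)² = 36 + 676 = 712
d²(T, class-D) = (9−(-7))² + (-11−(-12))² = 256 + 1 = 257
d²(T, class-E) = (9−12)² + (-11−3)² = 9 + 196 = 205
d²(T, class-F) = (9−13)² + (-11−(-3))² = 16 + 64 = 80
Sorted ascending: class-F, class-B, class-E, … — the second-nearest is class-B.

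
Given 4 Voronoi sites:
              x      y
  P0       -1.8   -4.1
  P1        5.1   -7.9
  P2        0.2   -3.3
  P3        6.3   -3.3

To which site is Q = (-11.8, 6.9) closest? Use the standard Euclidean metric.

P0

Squared Euclidean distances:
|QP0|² = 100 + 121 = 221
|QP1|² = 285.61 + 219.04 = 504.65
|QP2|² = 144 + 104.04 = 248.04
|QP3|² = 327.61 + 104.04 = 431.65
P0 is nearest.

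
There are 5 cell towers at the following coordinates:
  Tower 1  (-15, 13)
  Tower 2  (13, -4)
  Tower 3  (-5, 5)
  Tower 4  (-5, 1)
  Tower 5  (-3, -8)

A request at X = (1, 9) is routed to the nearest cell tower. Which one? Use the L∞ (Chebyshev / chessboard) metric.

d(X, Tower 1) = max(16, 4) = 16
d(X, Tower 2) = max(12, 13) = 13
d(X, Tower 3) = max(6, 4) = 6
d(X, Tower 4) = max(6, 8) = 8
d(X, Tower 5) = max(4, 17) = 17
Tower 3 is nearest.

Tower 3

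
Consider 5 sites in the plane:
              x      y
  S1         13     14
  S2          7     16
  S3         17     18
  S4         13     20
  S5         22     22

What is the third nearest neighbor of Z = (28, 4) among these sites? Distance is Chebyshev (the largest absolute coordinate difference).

S4

d(Z,S1) = max(15, 10) = 15
d(Z,S2) = max(21, 12) = 21
d(Z,S3) = max(11, 14) = 14
d(Z,S4) = max(15, 16) = 16
d(Z,S5) = max(6, 18) = 18
Sorted ascending: S3, S1, S4, S5, … — the third-nearest is S4.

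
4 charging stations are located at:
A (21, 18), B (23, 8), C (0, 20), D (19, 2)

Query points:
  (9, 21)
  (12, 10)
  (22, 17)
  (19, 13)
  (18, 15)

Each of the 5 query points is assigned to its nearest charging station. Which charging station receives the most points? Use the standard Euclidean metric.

(9, 21) — d² to each: A:153, B:365, C:82, D:461 → nearest is C
(12, 10) — d² to each: A:145, B:125, C:244, D:113 → nearest is D
(22, 17) — d² to each: A:2, B:82, C:493, D:234 → nearest is A
(19, 13) — d² to each: A:29, B:41, C:410, D:121 → nearest is A
(18, 15) — d² to each: A:18, B:74, C:349, D:170 → nearest is A
Tally — A:3, C:1, D:1. A captures the most (3).

A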